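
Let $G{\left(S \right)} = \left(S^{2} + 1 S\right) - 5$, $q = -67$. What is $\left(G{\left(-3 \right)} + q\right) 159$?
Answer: $-10494$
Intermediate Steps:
$G{\left(S \right)} = -5 + S + S^{2}$ ($G{\left(S \right)} = \left(S^{2} + S\right) - 5 = \left(S + S^{2}\right) - 5 = -5 + S + S^{2}$)
$\left(G{\left(-3 \right)} + q\right) 159 = \left(\left(-5 - 3 + \left(-3\right)^{2}\right) - 67\right) 159 = \left(\left(-5 - 3 + 9\right) - 67\right) 159 = \left(1 - 67\right) 159 = \left(-66\right) 159 = -10494$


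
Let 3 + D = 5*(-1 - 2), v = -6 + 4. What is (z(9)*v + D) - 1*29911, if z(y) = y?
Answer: -29947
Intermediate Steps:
v = -2
D = -18 (D = -3 + 5*(-1 - 2) = -3 + 5*(-3) = -3 - 15 = -18)
(z(9)*v + D) - 1*29911 = (9*(-2) - 18) - 1*29911 = (-18 - 18) - 29911 = -36 - 29911 = -29947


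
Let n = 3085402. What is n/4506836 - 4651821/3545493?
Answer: -1670953859195/2663159248358 ≈ -0.62743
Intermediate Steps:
n/4506836 - 4651821/3545493 = 3085402/4506836 - 4651821/3545493 = 3085402*(1/4506836) - 4651821*1/3545493 = 1542701/2253418 - 1550607/1181831 = -1670953859195/2663159248358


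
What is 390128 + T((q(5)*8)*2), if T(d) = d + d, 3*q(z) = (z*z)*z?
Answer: 1174384/3 ≈ 3.9146e+5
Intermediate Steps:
q(z) = z³/3 (q(z) = ((z*z)*z)/3 = (z²*z)/3 = z³/3)
T(d) = 2*d
390128 + T((q(5)*8)*2) = 390128 + 2*((((⅓)*5³)*8)*2) = 390128 + 2*((((⅓)*125)*8)*2) = 390128 + 2*(((125/3)*8)*2) = 390128 + 2*((1000/3)*2) = 390128 + 2*(2000/3) = 390128 + 4000/3 = 1174384/3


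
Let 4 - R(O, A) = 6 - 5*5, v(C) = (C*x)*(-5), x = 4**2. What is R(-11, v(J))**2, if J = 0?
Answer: 529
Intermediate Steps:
x = 16
v(C) = -80*C (v(C) = (C*16)*(-5) = (16*C)*(-5) = -80*C)
R(O, A) = 23 (R(O, A) = 4 - (6 - 5*5) = 4 - (6 - 25) = 4 - 1*(-19) = 4 + 19 = 23)
R(-11, v(J))**2 = 23**2 = 529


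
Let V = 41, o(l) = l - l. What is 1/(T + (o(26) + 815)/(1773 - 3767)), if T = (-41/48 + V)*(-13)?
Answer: -47856/24995407 ≈ -0.0019146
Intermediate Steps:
o(l) = 0
T = -25051/48 (T = (-41/48 + 41)*(-13) = (1927/48)*(-13) = -25051/48 ≈ -521.90)
1/(T + (o(26) + 815)/(1773 - 3767)) = 1/(-25051/48 + (0 + 815)/(1773 - 3767)) = 1/(-25051/48 + 815/(-1994)) = 1/(-25051/48 + 815*(-1/1994)) = 1/(-25051/48 - 815/1994) = 1/(-24995407/47856) = -47856/24995407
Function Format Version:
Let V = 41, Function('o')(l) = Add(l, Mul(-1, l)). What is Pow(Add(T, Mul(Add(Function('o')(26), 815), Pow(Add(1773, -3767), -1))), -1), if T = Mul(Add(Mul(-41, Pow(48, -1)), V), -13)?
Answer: Rational(-47856, 24995407) ≈ -0.0019146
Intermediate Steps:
Function('o')(l) = 0
T = Rational(-25051, 48) (T = Mul(Add(Mul(-41, Pow(48, -1)), 41), -13) = Mul(Add(Mul(-41, Rational(1, 48)), 41), -13) = Mul(Add(Rational(-41, 48), 41), -13) = Mul(Rational(1927, 48), -13) = Rational(-25051, 48) ≈ -521.90)
Pow(Add(T, Mul(Add(Function('o')(26), 815), Pow(Add(1773, -3767), -1))), -1) = Pow(Add(Rational(-25051, 48), Mul(Add(0, 815), Pow(Add(1773, -3767), -1))), -1) = Pow(Add(Rational(-25051, 48), Mul(815, Pow(-1994, -1))), -1) = Pow(Add(Rational(-25051, 48), Mul(815, Rational(-1, 1994))), -1) = Pow(Add(Rational(-25051, 48), Rational(-815, 1994)), -1) = Pow(Rational(-24995407, 47856), -1) = Rational(-47856, 24995407)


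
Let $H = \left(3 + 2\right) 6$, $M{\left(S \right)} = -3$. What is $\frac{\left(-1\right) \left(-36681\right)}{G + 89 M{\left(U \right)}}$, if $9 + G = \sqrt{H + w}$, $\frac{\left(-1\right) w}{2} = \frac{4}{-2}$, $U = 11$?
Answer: $- \frac{5061978}{38071} - \frac{36681 \sqrt{34}}{76142} \approx -135.77$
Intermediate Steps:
$H = 30$ ($H = 5 \cdot 6 = 30$)
$w = 4$ ($w = - 2 \frac{4}{-2} = - 2 \cdot 4 \left(- \frac{1}{2}\right) = \left(-2\right) \left(-2\right) = 4$)
$G = -9 + \sqrt{34}$ ($G = -9 + \sqrt{30 + 4} = -9 + \sqrt{34} \approx -3.169$)
$\frac{\left(-1\right) \left(-36681\right)}{G + 89 M{\left(U \right)}} = \frac{\left(-1\right) \left(-36681\right)}{\left(-9 + \sqrt{34}\right) + 89 \left(-3\right)} = \frac{36681}{\left(-9 + \sqrt{34}\right) - 267} = \frac{36681}{-276 + \sqrt{34}}$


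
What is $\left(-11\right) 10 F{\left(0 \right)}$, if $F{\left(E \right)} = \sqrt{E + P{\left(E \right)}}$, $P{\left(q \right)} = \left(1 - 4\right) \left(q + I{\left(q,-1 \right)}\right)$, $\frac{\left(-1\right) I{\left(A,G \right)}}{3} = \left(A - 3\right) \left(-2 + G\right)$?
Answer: $-990$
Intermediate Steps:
$I{\left(A,G \right)} = - 3 \left(-3 + A\right) \left(-2 + G\right)$ ($I{\left(A,G \right)} = - 3 \left(A - 3\right) \left(-2 + G\right) = - 3 \left(-3 + A\right) \left(-2 + G\right)$)
$P{\left(q \right)} = 81 - 30 q$ ($P{\left(q \right)} = \left(1 - 4\right) \left(q + \left(-18 + 6 q + 9 \left(-1\right) - 3 q \left(-1\right)\right)\right) = - 3 \left(q + \left(-18 + 6 q - 9 + 3 q\right)\right) = - 3 \left(q + \left(-27 + 9 q\right)\right) = - 3 \left(-27 + 10 q\right) = 81 - 30 q$)
$F{\left(E \right)} = \sqrt{81 - 29 E}$ ($F{\left(E \right)} = \sqrt{E - \left(-81 + 30 E\right)} = \sqrt{81 - 29 E}$)
$\left(-11\right) 10 F{\left(0 \right)} = \left(-11\right) 10 \sqrt{81 - 0} = - 110 \sqrt{81 + 0} = - 110 \sqrt{81} = \left(-110\right) 9 = -990$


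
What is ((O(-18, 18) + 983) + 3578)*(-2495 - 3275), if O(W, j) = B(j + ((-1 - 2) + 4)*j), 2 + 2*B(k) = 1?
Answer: -26314085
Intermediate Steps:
B(k) = -½ (B(k) = -1 + (½)*1 = -1 + ½ = -½)
O(W, j) = -½
((O(-18, 18) + 983) + 3578)*(-2495 - 3275) = ((-½ + 983) + 3578)*(-2495 - 3275) = (1965/2 + 3578)*(-5770) = (9121/2)*(-5770) = -26314085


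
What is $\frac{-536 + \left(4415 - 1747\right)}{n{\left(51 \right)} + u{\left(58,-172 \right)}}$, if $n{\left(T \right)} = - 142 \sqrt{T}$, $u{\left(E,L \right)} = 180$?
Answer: $- \frac{31980}{82997} - \frac{75686 \sqrt{51}}{248991} \approx -2.5561$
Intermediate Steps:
$\frac{-536 + \left(4415 - 1747\right)}{n{\left(51 \right)} + u{\left(58,-172 \right)}} = \frac{-536 + \left(4415 - 1747\right)}{- 142 \sqrt{51} + 180} = \frac{-536 + \left(4415 - 1747\right)}{180 - 142 \sqrt{51}} = \frac{-536 + 2668}{180 - 142 \sqrt{51}} = \frac{2132}{180 - 142 \sqrt{51}}$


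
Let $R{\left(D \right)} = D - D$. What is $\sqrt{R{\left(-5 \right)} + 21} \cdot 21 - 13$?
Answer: $-13 + 21 \sqrt{21} \approx 83.234$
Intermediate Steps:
$R{\left(D \right)} = 0$
$\sqrt{R{\left(-5 \right)} + 21} \cdot 21 - 13 = \sqrt{0 + 21} \cdot 21 - 13 = \sqrt{21} \cdot 21 - 13 = 21 \sqrt{21} - 13 = -13 + 21 \sqrt{21}$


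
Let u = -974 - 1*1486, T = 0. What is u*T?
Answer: 0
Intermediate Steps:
u = -2460 (u = -974 - 1486 = -2460)
u*T = -2460*0 = 0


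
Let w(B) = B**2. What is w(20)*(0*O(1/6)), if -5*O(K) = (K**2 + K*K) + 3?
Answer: 0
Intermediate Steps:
O(K) = -3/5 - 2*K**2/5 (O(K) = -((K**2 + K*K) + 3)/5 = -((K**2 + K**2) + 3)/5 = -(2*K**2 + 3)/5 = -(3 + 2*K**2)/5 = -3/5 - 2*K**2/5)
w(20)*(0*O(1/6)) = 20**2*(0*(-3/5 - 2*(1/6)**2/5)) = 400*(0*(-3/5 - 2*(1/6)**2/5)) = 400*(0*(-3/5 - 2/5*1/36)) = 400*(0*(-3/5 - 1/90)) = 400*(0*(-11/18)) = 400*0 = 0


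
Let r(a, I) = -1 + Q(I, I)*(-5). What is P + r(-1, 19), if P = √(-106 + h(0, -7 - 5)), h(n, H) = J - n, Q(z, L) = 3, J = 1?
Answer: -16 + I*√105 ≈ -16.0 + 10.247*I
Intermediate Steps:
h(n, H) = 1 - n
r(a, I) = -16 (r(a, I) = -1 + 3*(-5) = -1 - 15 = -16)
P = I*√105 (P = √(-106 + (1 - 1*0)) = √(-106 + (1 + 0)) = √(-106 + 1) = √(-105) = I*√105 ≈ 10.247*I)
P + r(-1, 19) = I*√105 - 16 = -16 + I*√105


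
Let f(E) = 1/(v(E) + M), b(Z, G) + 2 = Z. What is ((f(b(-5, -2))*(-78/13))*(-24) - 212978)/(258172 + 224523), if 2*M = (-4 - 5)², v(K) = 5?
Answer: -3876142/8785049 ≈ -0.44122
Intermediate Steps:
b(Z, G) = -2 + Z
M = 81/2 (M = (-4 - 5)²/2 = (½)*(-9)² = (½)*81 = 81/2 ≈ 40.500)
f(E) = 2/91 (f(E) = 1/(5 + 81/2) = 1/(91/2) = 2/91)
((f(b(-5, -2))*(-78/13))*(-24) - 212978)/(258172 + 224523) = ((2*(-78/13)/91)*(-24) - 212978)/(258172 + 224523) = ((2*(-78*1/13)/91)*(-24) - 212978)/482695 = (((2/91)*(-6))*(-24) - 212978)*(1/482695) = (-12/91*(-24) - 212978)*(1/482695) = (288/91 - 212978)*(1/482695) = -19380710/91*1/482695 = -3876142/8785049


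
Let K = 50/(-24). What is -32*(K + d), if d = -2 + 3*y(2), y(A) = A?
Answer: -184/3 ≈ -61.333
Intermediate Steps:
d = 4 (d = -2 + 3*2 = -2 + 6 = 4)
K = -25/12 (K = 50*(-1/24) = -25/12 ≈ -2.0833)
-32*(K + d) = -32*(-25/12 + 4) = -32*23/12 = -184/3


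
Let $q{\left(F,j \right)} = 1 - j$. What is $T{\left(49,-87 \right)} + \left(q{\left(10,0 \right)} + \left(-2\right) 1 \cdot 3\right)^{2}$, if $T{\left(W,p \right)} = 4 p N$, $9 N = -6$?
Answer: $257$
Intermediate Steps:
$N = - \frac{2}{3}$ ($N = \frac{1}{9} \left(-6\right) = - \frac{2}{3} \approx -0.66667$)
$T{\left(W,p \right)} = - \frac{8 p}{3}$ ($T{\left(W,p \right)} = 4 p \left(- \frac{2}{3}\right) = - \frac{8 p}{3}$)
$T{\left(49,-87 \right)} + \left(q{\left(10,0 \right)} + \left(-2\right) 1 \cdot 3\right)^{2} = \left(- \frac{8}{3}\right) \left(-87\right) + \left(\left(1 - 0\right) + \left(-2\right) 1 \cdot 3\right)^{2} = 232 + \left(\left(1 + 0\right) - 6\right)^{2} = 232 + \left(1 - 6\right)^{2} = 232 + \left(-5\right)^{2} = 232 + 25 = 257$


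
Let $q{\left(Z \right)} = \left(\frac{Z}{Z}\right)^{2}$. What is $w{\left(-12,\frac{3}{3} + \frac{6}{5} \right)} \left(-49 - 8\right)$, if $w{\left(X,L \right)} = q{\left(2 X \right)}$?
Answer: $-57$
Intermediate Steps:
$q{\left(Z \right)} = 1$ ($q{\left(Z \right)} = 1^{2} = 1$)
$w{\left(X,L \right)} = 1$
$w{\left(-12,\frac{3}{3} + \frac{6}{5} \right)} \left(-49 - 8\right) = 1 \left(-49 - 8\right) = 1 \left(-57\right) = -57$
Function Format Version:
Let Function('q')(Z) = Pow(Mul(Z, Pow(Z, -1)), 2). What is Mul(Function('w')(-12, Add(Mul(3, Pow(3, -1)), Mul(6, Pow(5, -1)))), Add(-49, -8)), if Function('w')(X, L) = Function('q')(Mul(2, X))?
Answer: -57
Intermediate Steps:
Function('q')(Z) = 1 (Function('q')(Z) = Pow(1, 2) = 1)
Function('w')(X, L) = 1
Mul(Function('w')(-12, Add(Mul(3, Pow(3, -1)), Mul(6, Pow(5, -1)))), Add(-49, -8)) = Mul(1, Add(-49, -8)) = Mul(1, -57) = -57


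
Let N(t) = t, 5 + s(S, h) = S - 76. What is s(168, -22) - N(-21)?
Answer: 108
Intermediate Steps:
s(S, h) = -81 + S (s(S, h) = -5 + (S - 76) = -5 + (-76 + S) = -81 + S)
s(168, -22) - N(-21) = (-81 + 168) - 1*(-21) = 87 + 21 = 108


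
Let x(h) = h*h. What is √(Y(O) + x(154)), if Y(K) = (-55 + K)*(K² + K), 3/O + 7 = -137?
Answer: √7868771997/576 ≈ 154.00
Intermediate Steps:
O = -1/48 (O = 3/(-7 - 137) = 3/(-144) = 3*(-1/144) = -1/48 ≈ -0.020833)
Y(K) = (-55 + K)*(K + K²)
x(h) = h²
√(Y(O) + x(154)) = √(-(-55 + (-1/48)² - 54*(-1/48))/48 + 154²) = √(-(-55 + 1/2304 + 9/8)/48 + 23716) = √(-1/48*(-124127/2304) + 23716) = √(124127/110592 + 23716) = √(2622923999/110592) = √7868771997/576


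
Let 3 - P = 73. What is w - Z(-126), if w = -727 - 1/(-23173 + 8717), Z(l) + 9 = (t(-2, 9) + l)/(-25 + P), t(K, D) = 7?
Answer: -987763929/1373320 ≈ -719.25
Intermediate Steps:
P = -70 (P = 3 - 1*73 = 3 - 73 = -70)
Z(l) = -862/95 - l/95 (Z(l) = -9 + (7 + l)/(-25 - 70) = -9 + (7 + l)/(-95) = -9 + (7 + l)*(-1/95) = -9 + (-7/95 - l/95) = -862/95 - l/95)
w = -10509511/14456 (w = -727 - 1/(-14456) = -727 - 1*(-1/14456) = -727 + 1/14456 = -10509511/14456 ≈ -727.00)
w - Z(-126) = -10509511/14456 - (-862/95 - 1/95*(-126)) = -10509511/14456 - (-862/95 + 126/95) = -10509511/14456 - 1*(-736/95) = -10509511/14456 + 736/95 = -987763929/1373320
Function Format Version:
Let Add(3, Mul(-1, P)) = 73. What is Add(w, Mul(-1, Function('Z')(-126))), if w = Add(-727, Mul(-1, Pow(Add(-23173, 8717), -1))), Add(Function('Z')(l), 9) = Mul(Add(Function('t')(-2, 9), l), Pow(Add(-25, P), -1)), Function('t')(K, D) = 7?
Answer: Rational(-987763929, 1373320) ≈ -719.25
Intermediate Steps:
P = -70 (P = Add(3, Mul(-1, 73)) = Add(3, -73) = -70)
Function('Z')(l) = Add(Rational(-862, 95), Mul(Rational(-1, 95), l)) (Function('Z')(l) = Add(-9, Mul(Add(7, l), Pow(Add(-25, -70), -1))) = Add(-9, Mul(Add(7, l), Pow(-95, -1))) = Add(-9, Mul(Add(7, l), Rational(-1, 95))) = Add(-9, Add(Rational(-7, 95), Mul(Rational(-1, 95), l))) = Add(Rational(-862, 95), Mul(Rational(-1, 95), l)))
w = Rational(-10509511, 14456) (w = Add(-727, Mul(-1, Pow(-14456, -1))) = Add(-727, Mul(-1, Rational(-1, 14456))) = Add(-727, Rational(1, 14456)) = Rational(-10509511, 14456) ≈ -727.00)
Add(w, Mul(-1, Function('Z')(-126))) = Add(Rational(-10509511, 14456), Mul(-1, Add(Rational(-862, 95), Mul(Rational(-1, 95), -126)))) = Add(Rational(-10509511, 14456), Mul(-1, Add(Rational(-862, 95), Rational(126, 95)))) = Add(Rational(-10509511, 14456), Mul(-1, Rational(-736, 95))) = Add(Rational(-10509511, 14456), Rational(736, 95)) = Rational(-987763929, 1373320)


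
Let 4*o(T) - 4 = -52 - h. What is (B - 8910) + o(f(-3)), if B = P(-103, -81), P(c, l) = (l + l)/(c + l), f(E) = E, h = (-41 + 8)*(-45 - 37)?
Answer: -882981/92 ≈ -9597.6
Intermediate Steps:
h = 2706 (h = -33*(-82) = 2706)
P(c, l) = 2*l/(c + l) (P(c, l) = (2*l)/(c + l) = 2*l/(c + l))
o(T) = -1377/2 (o(T) = 1 + (-52 - 1*2706)/4 = 1 + (-52 - 2706)/4 = 1 + (¼)*(-2758) = 1 - 1379/2 = -1377/2)
B = 81/92 (B = 2*(-81)/(-103 - 81) = 2*(-81)/(-184) = 2*(-81)*(-1/184) = 81/92 ≈ 0.88043)
(B - 8910) + o(f(-3)) = (81/92 - 8910) - 1377/2 = -819639/92 - 1377/2 = -882981/92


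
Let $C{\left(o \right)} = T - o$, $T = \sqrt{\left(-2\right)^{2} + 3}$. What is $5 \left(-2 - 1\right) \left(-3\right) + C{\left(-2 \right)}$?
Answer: $47 + \sqrt{7} \approx 49.646$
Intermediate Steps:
$T = \sqrt{7}$ ($T = \sqrt{4 + 3} = \sqrt{7} \approx 2.6458$)
$C{\left(o \right)} = \sqrt{7} - o$
$5 \left(-2 - 1\right) \left(-3\right) + C{\left(-2 \right)} = 5 \left(-2 - 1\right) \left(-3\right) - \left(-2 - \sqrt{7}\right) = 5 \left(-3\right) \left(-3\right) + \left(\sqrt{7} + 2\right) = \left(-15\right) \left(-3\right) + \left(2 + \sqrt{7}\right) = 45 + \left(2 + \sqrt{7}\right) = 47 + \sqrt{7}$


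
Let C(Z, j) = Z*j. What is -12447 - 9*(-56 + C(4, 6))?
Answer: -12159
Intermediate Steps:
-12447 - 9*(-56 + C(4, 6)) = -12447 - 9*(-56 + 4*6) = -12447 - 9*(-56 + 24) = -12447 - 9*(-32) = -12447 + 288 = -12159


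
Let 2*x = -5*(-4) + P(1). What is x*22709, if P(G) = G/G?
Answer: 476889/2 ≈ 2.3844e+5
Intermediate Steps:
P(G) = 1
x = 21/2 (x = (-5*(-4) + 1)/2 = (20 + 1)/2 = (½)*21 = 21/2 ≈ 10.500)
x*22709 = (21/2)*22709 = 476889/2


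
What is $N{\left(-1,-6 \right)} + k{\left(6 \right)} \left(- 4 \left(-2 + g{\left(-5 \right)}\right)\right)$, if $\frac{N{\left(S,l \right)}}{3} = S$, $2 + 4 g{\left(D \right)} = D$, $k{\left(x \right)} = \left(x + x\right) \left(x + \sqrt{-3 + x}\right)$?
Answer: $1077 + 180 \sqrt{3} \approx 1388.8$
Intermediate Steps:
$k{\left(x \right)} = 2 x \left(x + \sqrt{-3 + x}\right)$
$g{\left(D \right)} = - \frac{1}{2} + \frac{D}{4}$
$N{\left(S,l \right)} = 3 S$
$N{\left(-1,-6 \right)} + k{\left(6 \right)} \left(- 4 \left(-2 + g{\left(-5 \right)}\right)\right) = 3 \left(-1\right) + 2 \cdot 6 \left(6 + \sqrt{-3 + 6}\right) \left(- 4 \left(-2 + \left(- \frac{1}{2} + \frac{1}{4} \left(-5\right)\right)\right)\right) = -3 + 2 \cdot 6 \left(6 + \sqrt{3}\right) \left(- 4 \left(-2 - \frac{7}{4}\right)\right) = -3 + \left(72 + 12 \sqrt{3}\right) \left(- 4 \left(-2 - \frac{7}{4}\right)\right) = -3 + \left(72 + 12 \sqrt{3}\right) \left(\left(-4\right) \left(- \frac{15}{4}\right)\right) = -3 + \left(72 + 12 \sqrt{3}\right) 15 = -3 + \left(1080 + 180 \sqrt{3}\right) = 1077 + 180 \sqrt{3}$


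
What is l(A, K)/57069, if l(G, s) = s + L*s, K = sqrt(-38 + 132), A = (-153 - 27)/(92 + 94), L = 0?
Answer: sqrt(94)/57069 ≈ 0.00016989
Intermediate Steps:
A = -30/31 (A = -180/186 = -180*1/186 = -30/31 ≈ -0.96774)
K = sqrt(94) ≈ 9.6954
l(G, s) = s (l(G, s) = s + 0*s = s + 0 = s)
l(A, K)/57069 = sqrt(94)/57069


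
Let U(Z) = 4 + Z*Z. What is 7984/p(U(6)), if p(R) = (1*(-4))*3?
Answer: -1996/3 ≈ -665.33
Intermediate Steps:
U(Z) = 4 + Z**2
p(R) = -12 (p(R) = -4*3 = -12)
7984/p(U(6)) = 7984/(-12) = 7984*(-1/12) = -1996/3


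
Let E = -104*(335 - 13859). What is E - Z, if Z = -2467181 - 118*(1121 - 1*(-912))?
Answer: 4113571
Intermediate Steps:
Z = -2707075 (Z = -2467181 - 118*(1121 + 912) = -2467181 - 118*2033 = -2467181 - 1*239894 = -2467181 - 239894 = -2707075)
E = 1406496 (E = -104*(-13524) = 1406496)
E - Z = 1406496 - 1*(-2707075) = 1406496 + 2707075 = 4113571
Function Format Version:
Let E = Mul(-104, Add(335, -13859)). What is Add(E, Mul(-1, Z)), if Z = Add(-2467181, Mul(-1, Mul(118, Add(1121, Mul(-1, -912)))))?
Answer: 4113571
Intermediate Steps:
Z = -2707075 (Z = Add(-2467181, Mul(-1, Mul(118, Add(1121, 912)))) = Add(-2467181, Mul(-1, Mul(118, 2033))) = Add(-2467181, Mul(-1, 239894)) = Add(-2467181, -239894) = -2707075)
E = 1406496 (E = Mul(-104, -13524) = 1406496)
Add(E, Mul(-1, Z)) = Add(1406496, Mul(-1, -2707075)) = Add(1406496, 2707075) = 4113571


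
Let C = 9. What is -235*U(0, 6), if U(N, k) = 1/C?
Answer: -235/9 ≈ -26.111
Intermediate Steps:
U(N, k) = ⅑ (U(N, k) = 1/9 = ⅑)
-235*U(0, 6) = -235*⅑ = -235/9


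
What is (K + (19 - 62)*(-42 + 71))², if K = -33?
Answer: 1638400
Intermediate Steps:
(K + (19 - 62)*(-42 + 71))² = (-33 + (19 - 62)*(-42 + 71))² = (-33 - 43*29)² = (-33 - 1247)² = (-1280)² = 1638400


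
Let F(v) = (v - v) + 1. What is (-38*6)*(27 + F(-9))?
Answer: -6384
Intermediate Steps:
F(v) = 1 (F(v) = 0 + 1 = 1)
(-38*6)*(27 + F(-9)) = (-38*6)*(27 + 1) = -228*28 = -6384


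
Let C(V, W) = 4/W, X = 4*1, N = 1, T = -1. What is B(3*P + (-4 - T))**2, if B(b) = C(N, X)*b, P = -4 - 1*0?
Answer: 225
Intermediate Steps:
P = -4 (P = -4 + 0 = -4)
X = 4
B(b) = b (B(b) = (4/4)*b = (4*(1/4))*b = 1*b = b)
B(3*P + (-4 - T))**2 = (3*(-4) + (-4 - 1*(-1)))**2 = (-12 + (-4 + 1))**2 = (-12 - 3)**2 = (-15)**2 = 225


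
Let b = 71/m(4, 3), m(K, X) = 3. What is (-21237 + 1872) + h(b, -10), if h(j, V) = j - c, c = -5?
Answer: -58009/3 ≈ -19336.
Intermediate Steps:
b = 71/3 ≈ 23.667
h(j, V) = 5 + j (h(j, V) = j - 1*(-5) = j + 5 = 5 + j)
(-21237 + 1872) + h(b, -10) = (-21237 + 1872) + (5 + 71/3) = -19365 + 86/3 = -58009/3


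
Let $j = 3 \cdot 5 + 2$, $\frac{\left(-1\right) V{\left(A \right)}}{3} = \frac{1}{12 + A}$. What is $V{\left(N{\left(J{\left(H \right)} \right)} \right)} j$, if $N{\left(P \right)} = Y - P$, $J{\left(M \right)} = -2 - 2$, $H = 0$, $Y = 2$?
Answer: $- \frac{17}{6} \approx -2.8333$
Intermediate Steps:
$J{\left(M \right)} = -4$ ($J{\left(M \right)} = -2 - 2 = -4$)
$N{\left(P \right)} = 2 - P$
$V{\left(A \right)} = - \frac{3}{12 + A}$
$j = 17$ ($j = 15 + 2 = 17$)
$V{\left(N{\left(J{\left(H \right)} \right)} \right)} j = - \frac{3}{12 + \left(2 - -4\right)} 17 = - \frac{3}{12 + \left(2 + 4\right)} 17 = - \frac{3}{12 + 6} \cdot 17 = - \frac{3}{18} \cdot 17 = \left(-3\right) \frac{1}{18} \cdot 17 = \left(- \frac{1}{6}\right) 17 = - \frac{17}{6}$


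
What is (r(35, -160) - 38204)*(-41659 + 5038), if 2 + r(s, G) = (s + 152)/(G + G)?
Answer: 447732264447/320 ≈ 1.3992e+9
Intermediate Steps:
r(s, G) = -2 + (152 + s)/(2*G) (r(s, G) = -2 + (s + 152)/(G + G) = -2 + (152 + s)/((2*G)) = -2 + (152 + s)*(1/(2*G)) = -2 + (152 + s)/(2*G))
(r(35, -160) - 38204)*(-41659 + 5038) = ((½)*(152 + 35 - 4*(-160))/(-160) - 38204)*(-41659 + 5038) = ((½)*(-1/160)*(152 + 35 + 640) - 38204)*(-36621) = ((½)*(-1/160)*827 - 38204)*(-36621) = (-827/320 - 38204)*(-36621) = -12226107/320*(-36621) = 447732264447/320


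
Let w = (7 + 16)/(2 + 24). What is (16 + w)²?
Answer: 192721/676 ≈ 285.09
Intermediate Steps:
w = 23/26 ≈ 0.88461
(16 + w)² = (16 + 23/26)² = (439/26)² = 192721/676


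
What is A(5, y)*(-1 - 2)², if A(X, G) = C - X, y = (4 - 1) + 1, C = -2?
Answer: -63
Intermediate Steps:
y = 4 (y = 3 + 1 = 4)
A(X, G) = -2 - X
A(5, y)*(-1 - 2)² = (-2 - 1*5)*(-1 - 2)² = (-2 - 5)*(-3)² = -7*9 = -63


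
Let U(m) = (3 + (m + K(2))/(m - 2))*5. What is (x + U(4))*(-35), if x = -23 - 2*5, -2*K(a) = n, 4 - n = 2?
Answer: 735/2 ≈ 367.50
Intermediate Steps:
n = 2 (n = 4 - 1*2 = 4 - 2 = 2)
K(a) = -1 (K(a) = -½*2 = -1)
U(m) = 15 + 5*(-1 + m)/(-2 + m) (U(m) = (3 + (m - 1)/(m - 2))*5 = (3 + (-1 + m)/(-2 + m))*5 = 15 + 5*(-1 + m)/(-2 + m))
x = -33 (x = -23 - 1*10 = -23 - 10 = -33)
(x + U(4))*(-35) = (-33 + 5*(-7 + 4*4)/(-2 + 4))*(-35) = (-33 + 5*(-7 + 16)/2)*(-35) = (-33 + 5*(½)*9)*(-35) = (-33 + 45/2)*(-35) = -21/2*(-35) = 735/2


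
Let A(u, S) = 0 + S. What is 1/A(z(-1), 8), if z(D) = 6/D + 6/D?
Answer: ⅛ ≈ 0.12500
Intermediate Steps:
z(D) = 12/D
A(u, S) = S
1/A(z(-1), 8) = 1/8 = ⅛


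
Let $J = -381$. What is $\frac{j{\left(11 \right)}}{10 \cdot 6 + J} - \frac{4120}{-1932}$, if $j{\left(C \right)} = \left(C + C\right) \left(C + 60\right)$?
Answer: $- \frac{141272}{51681} \approx -2.7335$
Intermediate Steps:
$j{\left(C \right)} = 2 C \left(60 + C\right)$
$\frac{j{\left(11 \right)}}{10 \cdot 6 + J} - \frac{4120}{-1932} = \frac{2 \cdot 11 \left(60 + 11\right)}{10 \cdot 6 - 381} - \frac{4120}{-1932} = \frac{2 \cdot 11 \cdot 71}{60 - 381} - - \frac{1030}{483} = \frac{1562}{-321} + \frac{1030}{483} = 1562 \left(- \frac{1}{321}\right) + \frac{1030}{483} = - \frac{1562}{321} + \frac{1030}{483} = - \frac{141272}{51681}$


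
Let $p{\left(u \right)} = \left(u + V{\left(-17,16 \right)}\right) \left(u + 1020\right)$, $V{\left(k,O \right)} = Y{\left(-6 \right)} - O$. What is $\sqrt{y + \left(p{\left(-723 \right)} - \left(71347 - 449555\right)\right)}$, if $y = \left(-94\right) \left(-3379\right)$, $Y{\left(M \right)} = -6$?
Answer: $\sqrt{474569} \approx 688.89$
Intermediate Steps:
$y = 317626$
$V{\left(k,O \right)} = -6 - O$
$p{\left(u \right)} = \left(-22 + u\right) \left(1020 + u\right)$ ($p{\left(u \right)} = \left(u - 22\right) \left(u + 1020\right) = \left(u - 22\right) \left(1020 + u\right) = \left(-22 + u\right) \left(1020 + u\right)$)
$\sqrt{y + \left(p{\left(-723 \right)} - \left(71347 - 449555\right)\right)} = \sqrt{317626 + \left(\left(-22440 + \left(-723\right)^{2} + 998 \left(-723\right)\right) - \left(71347 - 449555\right)\right)} = \sqrt{317626 - -156943} = \sqrt{317626 + \left(-221265 + 378208\right)} = \sqrt{317626 + 156943} = \sqrt{474569}$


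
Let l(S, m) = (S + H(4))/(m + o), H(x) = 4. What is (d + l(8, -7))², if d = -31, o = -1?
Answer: 4225/4 ≈ 1056.3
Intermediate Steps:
l(S, m) = (4 + S)/(-1 + m) (l(S, m) = (S + 4)/(m - 1) = (4 + S)/(-1 + m))
(d + l(8, -7))² = (-31 + (4 + 8)/(-1 - 7))² = (-31 + 12/(-8))² = (-31 - ⅛*12)² = (-31 - 3/2)² = (-65/2)² = 4225/4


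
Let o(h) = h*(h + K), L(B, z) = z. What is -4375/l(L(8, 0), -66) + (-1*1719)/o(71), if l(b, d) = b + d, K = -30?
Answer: 12622171/192126 ≈ 65.697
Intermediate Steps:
o(h) = h*(-30 + h) (o(h) = h*(h - 30) = h*(-30 + h))
-4375/l(L(8, 0), -66) + (-1*1719)/o(71) = -4375/(0 - 66) + (-1*1719)/((71*(-30 + 71))) = -4375/(-66) - 1719/(71*41) = -4375*(-1/66) - 1719/2911 = 4375/66 - 1719*1/2911 = 4375/66 - 1719/2911 = 12622171/192126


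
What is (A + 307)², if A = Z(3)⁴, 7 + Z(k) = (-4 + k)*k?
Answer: 106234249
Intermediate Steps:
Z(k) = -7 + k*(-4 + k) (Z(k) = -7 + (-4 + k)*k = -7 + k*(-4 + k))
A = 10000 (A = (-7 + 3² - 4*3)⁴ = (-7 + 9 - 12)⁴ = (-10)⁴ = 10000)
(A + 307)² = (10000 + 307)² = 10307² = 106234249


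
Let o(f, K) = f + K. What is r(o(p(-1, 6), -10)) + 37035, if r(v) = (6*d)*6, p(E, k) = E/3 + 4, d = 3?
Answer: 37143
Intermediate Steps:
p(E, k) = 4 + E/3 (p(E, k) = E*(1/3) + 4 = E/3 + 4 = 4 + E/3)
o(f, K) = K + f
r(v) = 108 (r(v) = (6*3)*6 = 18*6 = 108)
r(o(p(-1, 6), -10)) + 37035 = 108 + 37035 = 37143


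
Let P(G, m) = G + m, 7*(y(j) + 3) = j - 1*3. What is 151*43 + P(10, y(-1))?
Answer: 45496/7 ≈ 6499.4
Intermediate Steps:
y(j) = -24/7 + j/7 (y(j) = -3 + (j - 1*3)/7 = -3 + (j - 3)/7 = -3 + (-3 + j)/7 = -3 + (-3/7 + j/7) = -24/7 + j/7)
151*43 + P(10, y(-1)) = 151*43 + (10 + (-24/7 + (1/7)*(-1))) = 6493 + (10 + (-24/7 - 1/7)) = 6493 + (10 - 25/7) = 6493 + 45/7 = 45496/7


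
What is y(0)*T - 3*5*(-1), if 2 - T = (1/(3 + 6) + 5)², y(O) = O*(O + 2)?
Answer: 15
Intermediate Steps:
y(O) = O*(2 + O)
T = -1954/81 (T = 2 - (1/(3 + 6) + 5)² = 2 - (1/9 + 5)² = 2 - (⅑ + 5)² = 2 - (46/9)² = 2 - 1*2116/81 = 2 - 2116/81 = -1954/81 ≈ -24.123)
y(0)*T - 3*5*(-1) = (0*(2 + 0))*(-1954/81) - 3*5*(-1) = (0*2)*(-1954/81) - 15*(-1) = 0*(-1954/81) + 15 = 0 + 15 = 15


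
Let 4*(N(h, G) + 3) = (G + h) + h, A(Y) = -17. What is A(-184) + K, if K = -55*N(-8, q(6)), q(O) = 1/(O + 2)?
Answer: 11721/32 ≈ 366.28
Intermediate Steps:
q(O) = 1/(2 + O)
N(h, G) = -3 + h/2 + G/4 (N(h, G) = -3 + ((G + h) + h)/4 = -3 + (G + 2*h)/4 = -3 + (h/2 + G/4) = -3 + h/2 + G/4)
K = 12265/32 (K = -55*(-3 + (½)*(-8) + 1/(4*(2 + 6))) = -55*(-3 - 4 + (¼)/8) = -55*(-3 - 4 + (¼)*(⅛)) = -55*(-3 - 4 + 1/32) = -55*(-223/32) = 12265/32 ≈ 383.28)
A(-184) + K = -17 + 12265/32 = 11721/32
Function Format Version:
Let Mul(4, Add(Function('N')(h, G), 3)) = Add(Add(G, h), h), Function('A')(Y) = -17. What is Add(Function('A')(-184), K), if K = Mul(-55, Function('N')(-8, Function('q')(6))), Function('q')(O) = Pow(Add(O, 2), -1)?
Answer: Rational(11721, 32) ≈ 366.28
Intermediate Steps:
Function('q')(O) = Pow(Add(2, O), -1)
Function('N')(h, G) = Add(-3, Mul(Rational(1, 2), h), Mul(Rational(1, 4), G)) (Function('N')(h, G) = Add(-3, Mul(Rational(1, 4), Add(Add(G, h), h))) = Add(-3, Mul(Rational(1, 4), Add(G, Mul(2, h)))) = Add(-3, Add(Mul(Rational(1, 2), h), Mul(Rational(1, 4), G))) = Add(-3, Mul(Rational(1, 2), h), Mul(Rational(1, 4), G)))
K = Rational(12265, 32) (K = Mul(-55, Add(-3, Mul(Rational(1, 2), -8), Mul(Rational(1, 4), Pow(Add(2, 6), -1)))) = Mul(-55, Add(-3, -4, Mul(Rational(1, 4), Pow(8, -1)))) = Mul(-55, Add(-3, -4, Mul(Rational(1, 4), Rational(1, 8)))) = Mul(-55, Add(-3, -4, Rational(1, 32))) = Mul(-55, Rational(-223, 32)) = Rational(12265, 32) ≈ 383.28)
Add(Function('A')(-184), K) = Add(-17, Rational(12265, 32)) = Rational(11721, 32)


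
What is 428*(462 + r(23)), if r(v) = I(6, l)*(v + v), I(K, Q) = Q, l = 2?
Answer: 237112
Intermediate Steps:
r(v) = 4*v (r(v) = 2*(v + v) = 2*(2*v) = 4*v)
428*(462 + r(23)) = 428*(462 + 4*23) = 428*(462 + 92) = 428*554 = 237112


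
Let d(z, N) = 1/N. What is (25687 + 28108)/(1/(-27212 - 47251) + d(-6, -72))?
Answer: -19227538008/4969 ≈ -3.8695e+6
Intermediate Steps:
(25687 + 28108)/(1/(-27212 - 47251) + d(-6, -72)) = (25687 + 28108)/(1/(-27212 - 47251) + 1/(-72)) = 53795/(1/(-74463) - 1/72) = 53795/(-1/74463 - 1/72) = 53795/(-24845/1787112) = 53795*(-1787112/24845) = -19227538008/4969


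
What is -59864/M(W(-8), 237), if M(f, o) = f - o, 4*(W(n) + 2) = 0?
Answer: 59864/239 ≈ 250.48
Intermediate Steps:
W(n) = -2 (W(n) = -2 + (1/4)*0 = -2 + 0 = -2)
-59864/M(W(-8), 237) = -59864/(-2 - 1*237) = -59864/(-2 - 237) = -59864/(-239) = -59864*(-1/239) = 59864/239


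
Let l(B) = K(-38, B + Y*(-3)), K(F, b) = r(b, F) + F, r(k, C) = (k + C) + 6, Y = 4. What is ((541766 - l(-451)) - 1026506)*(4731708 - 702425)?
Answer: -1951007033581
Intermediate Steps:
r(k, C) = 6 + C + k (r(k, C) = (C + k) + 6 = 6 + C + k)
K(F, b) = 6 + b + 2*F (K(F, b) = (6 + F + b) + F = 6 + b + 2*F)
l(B) = -82 + B (l(B) = 6 + (B + 4*(-3)) + 2*(-38) = 6 + (B - 12) - 76 = 6 + (-12 + B) - 76 = -82 + B)
((541766 - l(-451)) - 1026506)*(4731708 - 702425) = ((541766 - (-82 - 451)) - 1026506)*(4731708 - 702425) = ((541766 - 1*(-533)) - 1026506)*4029283 = ((541766 + 533) - 1026506)*4029283 = (542299 - 1026506)*4029283 = -484207*4029283 = -1951007033581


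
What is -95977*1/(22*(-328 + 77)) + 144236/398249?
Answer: 39019215465/2199130978 ≈ 17.743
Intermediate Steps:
-95977*1/(22*(-328 + 77)) + 144236/398249 = -95977/((-251*22)) + 144236*(1/398249) = -95977/(-5522) + 144236/398249 = -95977*(-1/5522) + 144236/398249 = 95977/5522 + 144236/398249 = 39019215465/2199130978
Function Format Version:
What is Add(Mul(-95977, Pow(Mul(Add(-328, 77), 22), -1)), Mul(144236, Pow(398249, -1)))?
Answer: Rational(39019215465, 2199130978) ≈ 17.743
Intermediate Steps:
Add(Mul(-95977, Pow(Mul(Add(-328, 77), 22), -1)), Mul(144236, Pow(398249, -1))) = Add(Mul(-95977, Pow(Mul(-251, 22), -1)), Mul(144236, Rational(1, 398249))) = Add(Mul(-95977, Pow(-5522, -1)), Rational(144236, 398249)) = Add(Mul(-95977, Rational(-1, 5522)), Rational(144236, 398249)) = Add(Rational(95977, 5522), Rational(144236, 398249)) = Rational(39019215465, 2199130978)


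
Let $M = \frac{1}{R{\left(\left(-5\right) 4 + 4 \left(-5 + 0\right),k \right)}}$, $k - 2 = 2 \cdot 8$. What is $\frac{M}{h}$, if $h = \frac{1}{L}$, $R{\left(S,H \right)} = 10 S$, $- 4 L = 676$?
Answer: $\frac{169}{400} \approx 0.4225$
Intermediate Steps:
$L = -169$ ($L = \left(- \frac{1}{4}\right) 676 = -169$)
$k = 18$ ($k = 2 + 2 \cdot 8 = 2 + 16 = 18$)
$M = - \frac{1}{400}$ ($M = \frac{1}{10 \left(\left(-5\right) 4 + 4 \left(-5 + 0\right)\right)} = \frac{1}{10 \left(-20 + 4 \left(-5\right)\right)} = \frac{1}{10 \left(-20 - 20\right)} = \frac{1}{10 \left(-40\right)} = \frac{1}{-400} = - \frac{1}{400} \approx -0.0025$)
$h = - \frac{1}{169}$ ($h = \frac{1}{-169} = - \frac{1}{169} \approx -0.0059172$)
$\frac{M}{h} = - \frac{1}{400 \left(- \frac{1}{169}\right)} = \left(- \frac{1}{400}\right) \left(-169\right) = \frac{169}{400}$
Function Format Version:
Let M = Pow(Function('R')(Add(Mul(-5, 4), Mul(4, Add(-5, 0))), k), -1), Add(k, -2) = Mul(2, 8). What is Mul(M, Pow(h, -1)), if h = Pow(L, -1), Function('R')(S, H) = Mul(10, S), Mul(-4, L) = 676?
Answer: Rational(169, 400) ≈ 0.42250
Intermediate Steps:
L = -169 (L = Mul(Rational(-1, 4), 676) = -169)
k = 18 (k = Add(2, Mul(2, 8)) = Add(2, 16) = 18)
M = Rational(-1, 400) (M = Pow(Mul(10, Add(Mul(-5, 4), Mul(4, Add(-5, 0)))), -1) = Pow(Mul(10, Add(-20, Mul(4, -5))), -1) = Pow(Mul(10, Add(-20, -20)), -1) = Pow(Mul(10, -40), -1) = Pow(-400, -1) = Rational(-1, 400) ≈ -0.0025000)
h = Rational(-1, 169) (h = Pow(-169, -1) = Rational(-1, 169) ≈ -0.0059172)
Mul(M, Pow(h, -1)) = Mul(Rational(-1, 400), Pow(Rational(-1, 169), -1)) = Mul(Rational(-1, 400), -169) = Rational(169, 400)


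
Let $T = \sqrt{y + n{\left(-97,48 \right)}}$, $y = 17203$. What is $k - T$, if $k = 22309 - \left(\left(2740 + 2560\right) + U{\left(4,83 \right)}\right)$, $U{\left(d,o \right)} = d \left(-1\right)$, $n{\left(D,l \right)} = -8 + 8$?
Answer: $17013 - \sqrt{17203} \approx 16882.0$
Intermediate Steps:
$n{\left(D,l \right)} = 0$
$U{\left(d,o \right)} = - d$
$T = \sqrt{17203}$ ($T = \sqrt{17203 + 0} = \sqrt{17203} \approx 131.16$)
$k = 17013$ ($k = 22309 - \left(\left(2740 + 2560\right) - 4\right) = 22309 - \left(5300 - 4\right) = 22309 - 5296 = 17013$)
$k - T = 17013 - \sqrt{17203}$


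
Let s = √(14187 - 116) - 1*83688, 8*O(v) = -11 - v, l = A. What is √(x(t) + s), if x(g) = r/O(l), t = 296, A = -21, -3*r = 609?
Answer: √(-2096260 + 25*√14071)/5 ≈ 289.36*I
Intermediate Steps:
r = -203 (r = -⅓*609 = -203)
l = -21
O(v) = -11/8 - v/8 (O(v) = (-11 - v)/8 = -11/8 - v/8)
x(g) = -812/5 (x(g) = -203/(-11/8 - ⅛*(-21)) = -203/(-11/8 + 21/8) = -203/5/4 = -203*⅘ = -812/5)
s = -83688 + √14071 (s = √14071 - 83688 = -83688 + √14071 ≈ -83569.)
√(x(t) + s) = √(-812/5 + (-83688 + √14071)) = √(-419252/5 + √14071)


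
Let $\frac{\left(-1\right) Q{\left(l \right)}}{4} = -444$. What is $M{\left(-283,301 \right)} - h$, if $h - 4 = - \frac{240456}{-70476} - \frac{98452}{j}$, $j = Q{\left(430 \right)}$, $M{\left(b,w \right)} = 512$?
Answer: $\frac{1460322173}{2607612} \approx 560.02$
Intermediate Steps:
$Q{\left(l \right)} = 1776$ ($Q{\left(l \right)} = \left(-4\right) \left(-444\right) = 1776$)
$j = 1776$
$h = - \frac{125224829}{2607612}$ ($h = 4 - \left(- \frac{20038}{5873} + \frac{24613}{444}\right) = 4 - \frac{135655277}{2607612} = - \frac{125224829}{2607612} \approx -48.023$)
$M{\left(-283,301 \right)} - h = 512 - - \frac{125224829}{2607612} = 512 + \frac{125224829}{2607612} = \frac{1460322173}{2607612}$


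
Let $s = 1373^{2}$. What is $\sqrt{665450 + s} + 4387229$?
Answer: $4387229 + \sqrt{2550579} \approx 4.3888 \cdot 10^{6}$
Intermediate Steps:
$s = 1885129$
$\sqrt{665450 + s} + 4387229 = \sqrt{665450 + 1885129} + 4387229 = \sqrt{2550579} + 4387229 = 4387229 + \sqrt{2550579}$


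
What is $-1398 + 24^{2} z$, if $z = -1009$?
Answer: $-582582$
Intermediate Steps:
$-1398 + 24^{2} z = -1398 + 24^{2} \left(-1009\right) = -1398 + 576 \left(-1009\right) = -1398 - 581184 = -582582$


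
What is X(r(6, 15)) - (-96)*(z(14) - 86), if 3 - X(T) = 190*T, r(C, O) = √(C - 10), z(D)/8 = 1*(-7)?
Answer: -13629 - 380*I ≈ -13629.0 - 380.0*I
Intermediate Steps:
z(D) = -56 (z(D) = 8*(1*(-7)) = 8*(-7) = -56)
r(C, O) = √(-10 + C)
X(T) = 3 - 190*T
X(r(6, 15)) - (-96)*(z(14) - 86) = (3 - 190*√(-10 + 6)) - (-96)*(-56 - 86) = (3 - 380*I) - (-96)*(-142) = (3 - 380*I) - 1*13632 = (3 - 380*I) - 13632 = -13629 - 380*I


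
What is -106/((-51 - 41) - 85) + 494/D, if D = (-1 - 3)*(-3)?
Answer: 14785/354 ≈ 41.766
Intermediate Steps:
D = 12 (D = -4*(-3) = 12)
-106/((-51 - 41) - 85) + 494/D = -106/((-51 - 41) - 85) + 494/12 = -106/(-92 - 85) + 494*(1/12) = -106/(-177) + 247/6 = -106*(-1/177) + 247/6 = 106/177 + 247/6 = 14785/354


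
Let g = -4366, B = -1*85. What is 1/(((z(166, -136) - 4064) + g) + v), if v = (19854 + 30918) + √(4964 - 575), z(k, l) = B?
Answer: 42257/1785649660 - √4389/1785649660 ≈ 2.3628e-5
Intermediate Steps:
B = -85
z(k, l) = -85
v = 50772 + √4389 ≈ 50838.
1/(((z(166, -136) - 4064) + g) + v) = 1/(((-85 - 4064) - 4366) + (50772 + √4389)) = 1/((-4149 - 4366) + (50772 + √4389)) = 1/(-8515 + (50772 + √4389)) = 1/(42257 + √4389)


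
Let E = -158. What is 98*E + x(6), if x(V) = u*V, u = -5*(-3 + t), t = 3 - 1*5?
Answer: -15334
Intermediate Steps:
t = -2 (t = 3 - 5 = -2)
u = 25 (u = -5*(-3 - 2) = -5*(-5) = 25)
x(V) = 25*V
98*E + x(6) = 98*(-158) + 25*6 = -15484 + 150 = -15334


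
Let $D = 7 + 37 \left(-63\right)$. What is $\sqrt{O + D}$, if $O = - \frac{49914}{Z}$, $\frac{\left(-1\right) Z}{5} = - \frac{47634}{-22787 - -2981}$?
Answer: $\frac{\sqrt{2878480305130}}{39695} \approx 42.741$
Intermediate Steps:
$Z = - \frac{39695}{3301}$ ($Z = - 5 \left(- \frac{47634}{-22787 - -2981}\right) = - 5 \left(- \frac{47634}{-22787 + 2981}\right) = - 5 \left(- \frac{47634}{-19806}\right) = - 5 \left(\left(-47634\right) \left(- \frac{1}{19806}\right)\right) = \left(-5\right) \frac{7939}{3301} = - \frac{39695}{3301} \approx -12.025$)
$O = \frac{164766114}{39695}$ ($O = - \frac{49914}{- \frac{39695}{3301}} = \left(-49914\right) \left(- \frac{3301}{39695}\right) = \frac{164766114}{39695} \approx 4150.8$)
$D = -2324$ ($D = 7 - 2331 = -2324$)
$\sqrt{O + D} = \sqrt{\frac{164766114}{39695} - 2324} = \sqrt{\frac{72514934}{39695}} = \frac{\sqrt{2878480305130}}{39695}$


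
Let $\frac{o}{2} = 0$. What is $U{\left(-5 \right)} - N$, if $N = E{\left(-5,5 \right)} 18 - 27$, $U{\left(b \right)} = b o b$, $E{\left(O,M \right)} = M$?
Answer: $-63$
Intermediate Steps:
$o = 0$ ($o = 2 \cdot 0 = 0$)
$U{\left(b \right)} = 0$ ($U{\left(b \right)} = b 0 b = 0 b = 0$)
$N = 63$ ($N = 5 \cdot 18 - 27 = 90 - 27 = 63$)
$U{\left(-5 \right)} - N = 0 - 63 = -63$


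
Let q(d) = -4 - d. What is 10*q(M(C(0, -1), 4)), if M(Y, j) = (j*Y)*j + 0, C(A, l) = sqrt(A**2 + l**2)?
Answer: -200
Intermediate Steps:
M(Y, j) = Y*j**2 (M(Y, j) = (Y*j)*j + 0 = Y*j**2 + 0 = Y*j**2)
10*q(M(C(0, -1), 4)) = 10*(-4 - sqrt(0**2 + (-1)**2)*4**2) = 10*(-4 - sqrt(0 + 1)*16) = 10*(-4 - sqrt(1)*16) = 10*(-4 - 16) = 10*(-20) = -200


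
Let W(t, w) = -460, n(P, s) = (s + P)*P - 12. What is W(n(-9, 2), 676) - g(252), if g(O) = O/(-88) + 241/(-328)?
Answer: -1646697/3608 ≈ -456.40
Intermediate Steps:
n(P, s) = -12 + P*(P + s) (n(P, s) = (P + s)*P - 12 = P*(P + s) - 12 = -12 + P*(P + s))
g(O) = -241/328 - O/88 (g(O) = O*(-1/88) + 241*(-1/328) = -O/88 - 241/328 = -241/328 - O/88)
W(n(-9, 2), 676) - g(252) = -460 - (-241/328 - 1/88*252) = -460 - (-241/328 - 63/22) = -460 - 1*(-12983/3608) = -460 + 12983/3608 = -1646697/3608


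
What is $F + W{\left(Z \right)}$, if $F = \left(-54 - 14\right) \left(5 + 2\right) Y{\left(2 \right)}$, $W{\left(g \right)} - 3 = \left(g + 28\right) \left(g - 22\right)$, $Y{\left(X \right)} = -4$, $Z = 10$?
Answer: $1451$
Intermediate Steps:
$W{\left(g \right)} = 3 + \left(-22 + g\right) \left(28 + g\right)$ ($W{\left(g \right)} = 3 + \left(g + 28\right) \left(g - 22\right) = 3 + \left(28 + g\right) \left(-22 + g\right) = 3 + \left(-22 + g\right) \left(28 + g\right)$)
$F = 1904$ ($F = \left(-54 - 14\right) \left(5 + 2\right) \left(-4\right) = - 68 \cdot 7 \left(-4\right) = \left(-68\right) \left(-28\right) = 1904$)
$F + W{\left(Z \right)} = 1904 + \left(-613 + 10^{2} + 6 \cdot 10\right) = 1904 + \left(-613 + 100 + 60\right) = 1904 - 453 = 1451$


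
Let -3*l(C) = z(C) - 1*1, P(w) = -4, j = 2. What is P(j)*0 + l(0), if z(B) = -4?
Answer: 5/3 ≈ 1.6667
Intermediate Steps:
l(C) = 5/3 (l(C) = -(-4 - 1*1)/3 = -(-4 - 1)/3 = -1/3*(-5) = 5/3)
P(j)*0 + l(0) = -4*0 + 5/3 = 0 + 5/3 = 5/3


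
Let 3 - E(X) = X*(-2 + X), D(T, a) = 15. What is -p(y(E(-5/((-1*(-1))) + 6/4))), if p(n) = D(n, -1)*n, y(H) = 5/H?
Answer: 60/13 ≈ 4.6154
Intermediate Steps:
E(X) = 3 - X*(-2 + X)
p(n) = 15*n
-p(y(E(-5/((-1*(-1))) + 6/4))) = -15*5/(3 - (-5/((-1*(-1))) + 6/4)**2 + 2*(-5/((-1*(-1))) + 6/4)) = -15*5/(3 - (-5/1 + 6*(1/4))**2 + 2*(-5/1 + 6*(1/4))) = -15*5/(3 - (-5*1 + 3/2)**2 + 2*(-5*1 + 3/2)) = -15*5/(3 - (-5 + 3/2)**2 + 2*(-5 + 3/2)) = -15*5/(3 - (-7/2)**2 + 2*(-7/2)) = -15*5/(3 - 1*49/4 - 7) = -15*5/(3 - 49/4 - 7) = -15*5/(-65/4) = -15*5*(-4/65) = -15*(-4)/13 = -1*(-60/13) = 60/13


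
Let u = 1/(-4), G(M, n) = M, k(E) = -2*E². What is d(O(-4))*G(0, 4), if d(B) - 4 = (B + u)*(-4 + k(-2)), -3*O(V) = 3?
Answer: 0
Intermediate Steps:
O(V) = -1 (O(V) = -⅓*3 = -1)
u = -¼ ≈ -0.25000
d(B) = 7 - 12*B (d(B) = 4 + (B - ¼)*(-4 - 2*(-2)²) = 4 + (-¼ + B)*(-4 - 2*4) = 4 + (-¼ + B)*(-4 - 8) = 4 + (-¼ + B)*(-12) = 4 + (3 - 12*B) = 7 - 12*B)
d(O(-4))*G(0, 4) = (7 - 12*(-1))*0 = (7 + 12)*0 = 19*0 = 0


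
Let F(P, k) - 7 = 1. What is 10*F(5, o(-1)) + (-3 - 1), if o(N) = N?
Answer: 76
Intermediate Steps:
F(P, k) = 8 (F(P, k) = 7 + 1 = 8)
10*F(5, o(-1)) + (-3 - 1) = 10*8 + (-3 - 1) = 80 - 4 = 76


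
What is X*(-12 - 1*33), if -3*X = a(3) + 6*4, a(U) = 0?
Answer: 360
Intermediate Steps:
X = -8 (X = -(0 + 6*4)/3 = -(0 + 24)/3 = -⅓*24 = -8)
X*(-12 - 1*33) = -8*(-12 - 1*33) = -8*(-12 - 33) = -8*(-45) = 360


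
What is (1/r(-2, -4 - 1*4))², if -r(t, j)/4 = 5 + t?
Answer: 1/144 ≈ 0.0069444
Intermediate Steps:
r(t, j) = -20 - 4*t (r(t, j) = -4*(5 + t) = -20 - 4*t)
(1/r(-2, -4 - 1*4))² = (1/(-20 - 4*(-2)))² = (1/(-20 + 8))² = (1/(-12))² = (-1/12)² = 1/144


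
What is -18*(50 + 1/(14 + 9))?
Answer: -20718/23 ≈ -900.78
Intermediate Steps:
-18*(50 + 1/(14 + 9)) = -18*(50 + 1/23) = -18*1151/23 = -20718/23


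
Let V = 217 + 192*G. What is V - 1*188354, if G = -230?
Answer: -232297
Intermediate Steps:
V = -43943 (V = 217 + 192*(-230) = 217 - 44160 = -43943)
V - 1*188354 = -43943 - 1*188354 = -43943 - 188354 = -232297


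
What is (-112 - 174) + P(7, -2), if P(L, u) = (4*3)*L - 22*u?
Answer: -158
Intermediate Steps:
P(L, u) = -22*u + 12*L (P(L, u) = 12*L - 22*u = -22*u + 12*L)
(-112 - 174) + P(7, -2) = (-112 - 174) + (-22*(-2) + 12*7) = -286 + (44 + 84) = -286 + 128 = -158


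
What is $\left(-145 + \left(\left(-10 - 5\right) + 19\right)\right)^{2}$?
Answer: $19881$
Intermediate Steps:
$\left(-145 + \left(\left(-10 - 5\right) + 19\right)\right)^{2} = \left(-145 + \left(-15 + 19\right)\right)^{2} = \left(-145 + 4\right)^{2} = \left(-141\right)^{2} = 19881$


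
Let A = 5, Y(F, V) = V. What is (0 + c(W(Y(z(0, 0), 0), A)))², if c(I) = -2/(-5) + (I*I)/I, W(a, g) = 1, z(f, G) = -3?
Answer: 49/25 ≈ 1.9600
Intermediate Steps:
c(I) = ⅖ + I (c(I) = -2*(-⅕) + I²/I = ⅖ + I)
(0 + c(W(Y(z(0, 0), 0), A)))² = (0 + (⅖ + 1))² = (0 + 7/5)² = (7/5)² = 49/25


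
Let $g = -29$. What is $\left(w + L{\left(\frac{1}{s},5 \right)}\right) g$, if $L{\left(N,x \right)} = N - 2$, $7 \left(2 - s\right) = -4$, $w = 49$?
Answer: $- \frac{24737}{18} \approx -1374.3$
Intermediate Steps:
$s = \frac{18}{7}$ ($s = 2 - - \frac{4}{7} = 2 + \frac{4}{7} = \frac{18}{7} \approx 2.5714$)
$L{\left(N,x \right)} = -2 + N$ ($L{\left(N,x \right)} = N - 2 = -2 + N$)
$\left(w + L{\left(\frac{1}{s},5 \right)}\right) g = \left(49 - \left(2 - \frac{1}{\frac{18}{7}}\right)\right) \left(-29\right) = \left(49 + \left(-2 + \frac{7}{18}\right)\right) \left(-29\right) = \left(49 - \frac{29}{18}\right) \left(-29\right) = \frac{853}{18} \left(-29\right) = - \frac{24737}{18}$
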